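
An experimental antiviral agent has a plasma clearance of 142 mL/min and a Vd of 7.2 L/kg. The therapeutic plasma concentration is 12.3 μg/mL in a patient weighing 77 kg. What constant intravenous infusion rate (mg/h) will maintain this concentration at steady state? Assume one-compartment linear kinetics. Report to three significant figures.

CL = 142 mL/min × 60/1000 = 8.520 L/h
Infusion rate = CL · Css = 8.520 L/h × 12.3 mg/L = 104.8 mg/h

105 mg/h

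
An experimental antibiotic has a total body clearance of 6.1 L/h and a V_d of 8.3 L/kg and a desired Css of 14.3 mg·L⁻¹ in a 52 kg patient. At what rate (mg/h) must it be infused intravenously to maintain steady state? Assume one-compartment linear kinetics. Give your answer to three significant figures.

Rate = CL × Css = 6.100 × 14.3 = 87.23 mg/h

87.2 mg/h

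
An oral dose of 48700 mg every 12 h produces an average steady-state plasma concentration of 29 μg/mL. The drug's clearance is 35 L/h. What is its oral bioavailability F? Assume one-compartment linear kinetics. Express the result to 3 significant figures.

0.250

F·D/τ = CL·Css at steady state → F = CL·Css·τ / D.
F = 35 × 29 × 12 / 48700 = 0.250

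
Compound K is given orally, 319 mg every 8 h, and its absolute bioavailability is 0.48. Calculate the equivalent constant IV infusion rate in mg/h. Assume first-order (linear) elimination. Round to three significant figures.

Equivalent systemic input: infusion rate = F·D/τ.
Rate = 0.48 × 319 / 8 = 19.14 mg/h

19.1 mg/h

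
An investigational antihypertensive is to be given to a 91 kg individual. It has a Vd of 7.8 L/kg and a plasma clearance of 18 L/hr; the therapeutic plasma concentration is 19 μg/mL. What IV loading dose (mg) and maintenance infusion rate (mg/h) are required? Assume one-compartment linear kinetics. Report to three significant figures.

(a) 13500 mg; (b) 342 mg/h

Vd = 7.8 L/kg × 91 kg = 709.8 L
Loading: fill Vd to C_target → 709.8 L × 19 mg/L = 13490 mg
Infusion rate = 18.00 L/h × 19 mg/L = 342.0 mg/h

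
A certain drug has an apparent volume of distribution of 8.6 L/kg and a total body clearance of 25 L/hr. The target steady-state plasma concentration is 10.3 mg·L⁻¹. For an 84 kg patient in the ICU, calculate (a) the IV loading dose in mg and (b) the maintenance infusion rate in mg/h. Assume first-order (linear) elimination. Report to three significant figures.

(a) 7440 mg; (b) 258 mg/h

Vd(total) = 84 kg × 8.6 L/kg = 722.4 L
LD = Vd · C_target = 722.4 × 10.3 = 7441 mg
Maintenance: replace elimination → rate = CL × Css = 25.00 × 10.3 = 257.5 mg/h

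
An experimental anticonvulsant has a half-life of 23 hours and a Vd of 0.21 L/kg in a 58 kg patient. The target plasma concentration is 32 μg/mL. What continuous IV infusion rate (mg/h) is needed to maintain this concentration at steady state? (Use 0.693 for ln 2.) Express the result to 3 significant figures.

11.7 mg/h

Vd(total) = 58 kg × 0.21 L/kg = 12.18 L
CL = 0.693 × Vd / t½ = 0.693 × 12.18 / 23 = 0.3670 L/h
Infusion rate = CL × Css = 0.3670 × 32 = 11.74 mg/h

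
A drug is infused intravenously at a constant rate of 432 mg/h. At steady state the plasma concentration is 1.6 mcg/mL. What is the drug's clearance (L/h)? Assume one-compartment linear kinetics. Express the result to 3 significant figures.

270 L/h

At steady state, infusion rate = CL × Css, so CL = rate / Css.
CL = 432 / 1.6 = 270.0 L/h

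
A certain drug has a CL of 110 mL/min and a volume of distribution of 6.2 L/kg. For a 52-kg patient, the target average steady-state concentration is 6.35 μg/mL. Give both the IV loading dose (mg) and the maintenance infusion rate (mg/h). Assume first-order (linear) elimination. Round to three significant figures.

Total Vd = 6.2 × 52 = 322.4 L
Loading: fill Vd to C_target → 322.4 L × 6.35 mg/L = 2047 mg
Convert clearance: 110 mL/min × 60 min/h ÷ 1000 mL/L = 6.600 L/h
Maintenance infusion rate = CL × Css = 6.600 × 6.35 = 41.91 mg/h

(a) 2050 mg; (b) 41.9 mg/h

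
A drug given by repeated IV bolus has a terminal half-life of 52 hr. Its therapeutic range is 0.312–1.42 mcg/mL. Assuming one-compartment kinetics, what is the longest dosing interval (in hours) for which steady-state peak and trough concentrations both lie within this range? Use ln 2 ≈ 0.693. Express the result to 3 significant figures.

k = 0.693 / t½ = 0.693 / 52 = 0.01333 h⁻¹
Between IV bolus doses, concentration decays as C = C₀·e^(−kτ), so C_peak/C_trough = e^(kτ).
τ_max = ln(C_peak/C_trough) / k = ln(1.42/0.312) / 0.01333 = 1.515 / 0.01333 = 113.7 h

114 h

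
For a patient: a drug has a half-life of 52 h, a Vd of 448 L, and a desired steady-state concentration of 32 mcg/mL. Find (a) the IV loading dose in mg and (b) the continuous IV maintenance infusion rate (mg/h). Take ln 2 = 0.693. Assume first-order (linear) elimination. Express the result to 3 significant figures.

LD = Vd × C = 448.0 × 32 = 14340 mg
CL = 0.693 × Vd / t½ = 0.693 × 448.0 / 52 = 5.970 L/h
Infusion rate = CL × Css = 5.970 × 32 = 191.0 mg/h

(a) 14300 mg; (b) 191 mg/h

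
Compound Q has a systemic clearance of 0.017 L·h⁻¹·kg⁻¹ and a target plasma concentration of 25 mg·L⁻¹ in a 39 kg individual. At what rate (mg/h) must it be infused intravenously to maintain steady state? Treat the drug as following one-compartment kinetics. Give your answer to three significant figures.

16.6 mg/h

CL = 0.017 L·h⁻¹·kg⁻¹ × 39 kg = 0.6630 L/h
At steady state, infusion rate equals elimination rate: rate in = CL × Css.
R₀ = 0.6630 × 25 = 16.58 mg/h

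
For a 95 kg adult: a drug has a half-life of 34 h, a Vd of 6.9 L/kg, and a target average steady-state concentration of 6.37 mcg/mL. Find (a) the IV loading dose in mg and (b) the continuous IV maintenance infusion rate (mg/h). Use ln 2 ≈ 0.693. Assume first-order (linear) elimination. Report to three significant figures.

(a) 4180 mg; (b) 85.1 mg/h

Vd = 6.9 L/kg × 95 kg = 655.5 L
LD = Vd × C = 655.5 × 6.37 = 4176 mg
CL = 0.693 × Vd / t½ = 0.693 × 655.5 / 34 = 13.36 L/h
Infusion rate = CL × Css = 13.36 × 6.37 = 85.10 mg/h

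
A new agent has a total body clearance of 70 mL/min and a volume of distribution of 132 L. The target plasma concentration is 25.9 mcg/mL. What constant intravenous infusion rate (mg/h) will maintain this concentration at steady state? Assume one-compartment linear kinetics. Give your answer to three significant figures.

109 mg/h

CL = 70 mL/min = 70 × 0.06 = 4.200 L/h
At steady state, infusion rate equals elimination rate: rate in = CL × Css.
Infusion rate = CL · Css = 4.200 L/h × 25.9 mg/L = 108.8 mg/h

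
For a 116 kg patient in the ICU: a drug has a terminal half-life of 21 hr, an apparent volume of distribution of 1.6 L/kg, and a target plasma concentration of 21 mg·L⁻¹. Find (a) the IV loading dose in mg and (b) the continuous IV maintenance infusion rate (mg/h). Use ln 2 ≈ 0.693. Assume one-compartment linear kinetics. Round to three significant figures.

(a) 3900 mg; (b) 129 mg/h

Total Vd = 1.6 × 116 = 185.6 L
LD = Vd × C = 185.6 × 21 = 3898 mg
CL = 0.693 × Vd / t½ = 0.693 × 185.6 / 21 = 6.125 L/h
Infusion rate = CL × Css = 6.125 × 21 = 128.6 mg/h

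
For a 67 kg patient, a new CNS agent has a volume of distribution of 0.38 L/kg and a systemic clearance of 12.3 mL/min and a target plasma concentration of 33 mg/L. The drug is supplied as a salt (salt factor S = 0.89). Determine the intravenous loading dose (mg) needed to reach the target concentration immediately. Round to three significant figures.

Vd = 0.38 L/kg × 67 kg = 25.46 L
LD = Vd × C / S = 25.46 × 33.00 / 0.89 = 944.0 mg

944 mg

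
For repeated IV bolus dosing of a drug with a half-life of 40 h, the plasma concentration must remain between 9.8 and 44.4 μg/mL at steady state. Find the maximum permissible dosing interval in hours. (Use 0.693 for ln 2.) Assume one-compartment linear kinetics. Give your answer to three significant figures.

k = 0.693 / t½ = 0.693 / 40 = 0.01733 h⁻¹
Between IV bolus doses, concentration decays as C = C₀·e^(−kτ), so C_peak/C_trough = e^(kτ).
τ_max = ln(C_peak/C_trough) / k = ln(44.4/9.8) / 0.01733 = 1.511 / 0.01733 = 87.19 h

87.2 h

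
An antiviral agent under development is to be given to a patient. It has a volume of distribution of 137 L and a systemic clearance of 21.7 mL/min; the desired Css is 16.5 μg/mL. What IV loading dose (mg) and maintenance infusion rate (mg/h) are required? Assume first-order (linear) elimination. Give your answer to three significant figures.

LD = Vd · C_target = 137.0 × 16.5 = 2261 mg
CL = 21.7 mL/min × 60/1000 = 1.302 L/h
Maintenance infusion rate = CL × Css = 1.302 × 16.5 = 21.48 mg/h

(a) 2260 mg; (b) 21.5 mg/h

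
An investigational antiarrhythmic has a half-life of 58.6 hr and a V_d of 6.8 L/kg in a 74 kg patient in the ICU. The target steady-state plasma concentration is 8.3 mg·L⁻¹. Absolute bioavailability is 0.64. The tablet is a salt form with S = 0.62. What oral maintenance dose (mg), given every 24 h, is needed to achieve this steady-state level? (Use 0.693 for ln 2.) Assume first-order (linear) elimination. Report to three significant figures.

Vd = 6.8 L/kg × 74 kg = 503.2 L
k = 0.693/58.6 = 0.01183 h⁻¹, so CL = k·Vd = 0.01183 × 503.2 = 5.953 L/h
D = CL × Css × τ / F / S = 5.953 × 8.3 × 24 / 0.64 / 0.62 = 2989 mg

2990 mg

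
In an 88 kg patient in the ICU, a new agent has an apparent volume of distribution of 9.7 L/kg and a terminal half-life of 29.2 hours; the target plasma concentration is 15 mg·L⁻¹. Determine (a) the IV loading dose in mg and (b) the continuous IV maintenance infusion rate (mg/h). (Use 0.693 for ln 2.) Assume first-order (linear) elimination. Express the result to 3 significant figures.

Vd(total) = 88 kg × 9.7 L/kg = 853.6 L
LD = Vd × C = 853.6 × 15 = 12800 mg
CL = 0.693 × Vd / t½ = 0.693 × 853.6 / 29.2 = 20.26 L/h
Infusion rate = CL × Css = 20.26 × 15 = 303.9 mg/h

(a) 12800 mg; (b) 304 mg/h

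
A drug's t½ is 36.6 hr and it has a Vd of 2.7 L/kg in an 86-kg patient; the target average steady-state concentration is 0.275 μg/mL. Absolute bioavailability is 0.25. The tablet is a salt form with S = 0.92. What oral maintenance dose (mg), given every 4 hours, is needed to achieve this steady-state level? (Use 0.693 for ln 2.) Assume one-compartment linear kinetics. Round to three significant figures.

21.0 mg

Vd(total) = 86 kg × 2.7 L/kg = 232.2 L
k = 0.693/36.6 = 0.01893 h⁻¹, so CL = k·Vd = 0.01893 × 232.2 = 4.396 L/h
D = CL × Css × τ / F / S = 4.396 × 0.275 × 4 / 0.25 / 0.92 = 21.02 mg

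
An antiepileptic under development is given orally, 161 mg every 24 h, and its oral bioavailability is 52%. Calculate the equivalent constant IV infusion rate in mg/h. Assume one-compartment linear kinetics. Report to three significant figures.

3.49 mg/h

Equivalent systemic input: infusion rate = F·D/τ.
Rate = 0.52 × 161 / 24 = 3.488 mg/h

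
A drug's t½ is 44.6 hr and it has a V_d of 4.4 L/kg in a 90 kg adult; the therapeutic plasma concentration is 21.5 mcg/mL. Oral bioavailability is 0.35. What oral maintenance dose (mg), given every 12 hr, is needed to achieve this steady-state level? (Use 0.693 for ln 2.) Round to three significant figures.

Total Vd = 4.4 × 90 = 396.0 L
k = 0.693/44.6 = 0.01554 h⁻¹, so CL = k·Vd = 0.01554 × 396.0 = 6.154 L/h
D = CL × Css × τ / F = 6.154 × 21.5 × 12 / 0.35 = 4536 mg

4540 mg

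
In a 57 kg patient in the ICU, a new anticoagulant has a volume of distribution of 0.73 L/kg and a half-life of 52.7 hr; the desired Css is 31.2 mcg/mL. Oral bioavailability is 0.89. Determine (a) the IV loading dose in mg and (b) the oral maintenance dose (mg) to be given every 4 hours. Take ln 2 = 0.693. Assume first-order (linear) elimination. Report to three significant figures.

(a) 1300 mg; (b) 76.7 mg

Vd = 0.73 L/kg × 57 kg = 41.61 L
LD = Vd × C = 41.61 × 31.2 = 1298 mg
CL = 0.693 × Vd / t½ = 0.693 × 41.61 / 52.7 = 0.5472 L/h
D = CL × Css × τ / F = 0.5472 × 31.2 × 4 / 0.89 = 76.73 mg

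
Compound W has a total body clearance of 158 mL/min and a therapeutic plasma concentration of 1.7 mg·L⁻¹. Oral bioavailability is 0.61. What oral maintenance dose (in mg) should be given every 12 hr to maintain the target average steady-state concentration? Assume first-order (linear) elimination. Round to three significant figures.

317 mg

CL = 158 mL/min = 158 × 0.06 = 9.480 L/h
At steady state, dose per interval replaces the amount cleared in that interval: F·D/τ = CL·Css.
D = CL × Css × τ / F = 9.480 × 1.7 × 12 / 0.61 = 317.0 mg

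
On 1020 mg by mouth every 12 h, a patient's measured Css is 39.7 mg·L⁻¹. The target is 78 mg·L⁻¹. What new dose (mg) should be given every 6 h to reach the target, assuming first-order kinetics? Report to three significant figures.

1000 mg

With linear kinetics, Css is proportional to dose rate (D/τ) at fixed clearance.
D₂ = D₁ × (Css,target / Css,current) × (τ₂/τ₁) = 1020 × (78/39.7) × (6/12) = 1002 mg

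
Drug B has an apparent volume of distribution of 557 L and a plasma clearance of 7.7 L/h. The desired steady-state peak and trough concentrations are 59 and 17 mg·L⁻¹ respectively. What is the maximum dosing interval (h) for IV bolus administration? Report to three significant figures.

90.0 h

k = CL / Vd = 7.700 / 557.0 = 0.01382 h⁻¹
Between IV bolus doses, concentration decays as C = C₀·e^(−kτ), so C_peak/C_trough = e^(kτ).
τ_max = ln(C_peak/C_trough) / k = ln(59/17) / 0.01382 = 1.244 / 0.01382 = 90.01 h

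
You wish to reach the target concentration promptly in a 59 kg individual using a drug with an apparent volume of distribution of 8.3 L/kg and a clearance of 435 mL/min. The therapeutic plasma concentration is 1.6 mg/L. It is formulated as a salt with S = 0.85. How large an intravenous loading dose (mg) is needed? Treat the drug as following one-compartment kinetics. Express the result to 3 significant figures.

922 mg

Vd = 8.3 L/kg × 59 kg = 489.7 L
LD is governed by Vd — clearance does not enter the loading-dose calculation.
LD = Vd × C / S = 489.7 × 1.600 / 0.85 = 921.8 mg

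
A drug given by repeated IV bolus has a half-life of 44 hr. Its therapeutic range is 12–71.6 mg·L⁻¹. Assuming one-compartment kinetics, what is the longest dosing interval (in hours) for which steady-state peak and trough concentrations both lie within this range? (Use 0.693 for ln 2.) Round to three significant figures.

113 h

k = 0.693 / t½ = 0.693 / 44 = 0.01575 h⁻¹
Between IV bolus doses, concentration decays as C = C₀·e^(−kτ), so C_peak/C_trough = e^(kτ).
τ_max = ln(C_peak/C_trough) / k = ln(71.6/12) / 0.01575 = 1.786 / 0.01575 = 113.4 h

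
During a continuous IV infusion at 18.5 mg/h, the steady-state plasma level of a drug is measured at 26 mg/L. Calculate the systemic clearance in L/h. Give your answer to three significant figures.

At steady state, infusion rate = CL × Css, so CL = rate / Css.
CL = 18.5 / 26 = 0.7115 L/h

0.712 L/h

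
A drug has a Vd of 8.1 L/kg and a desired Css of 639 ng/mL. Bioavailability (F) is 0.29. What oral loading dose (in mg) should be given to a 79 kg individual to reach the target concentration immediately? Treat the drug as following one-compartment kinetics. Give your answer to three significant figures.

1410 mg

Vd(total) = 79 kg × 8.1 L/kg = 639.9 L
C = 639 ng/mL = 0.6390 mg/L
The loading dose fills Vd to the target concentration.
LD = Vd × C / F = 639.9 × 0.6390 / 0.29 = 1410 mg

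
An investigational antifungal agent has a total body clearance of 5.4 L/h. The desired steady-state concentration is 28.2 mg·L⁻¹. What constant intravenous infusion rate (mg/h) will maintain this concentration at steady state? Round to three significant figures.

152 mg/h

At steady state, infusion rate equals elimination rate: rate in = CL × Css.
Rate = CL × Css = 5.400 × 28.2 = 152.3 mg/h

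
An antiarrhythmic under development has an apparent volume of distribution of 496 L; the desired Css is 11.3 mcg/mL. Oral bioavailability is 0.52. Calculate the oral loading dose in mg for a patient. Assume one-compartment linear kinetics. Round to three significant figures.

10800 mg

LD = Vd × C / F = 496.0 × 11.30 / 0.52 = 10780 mg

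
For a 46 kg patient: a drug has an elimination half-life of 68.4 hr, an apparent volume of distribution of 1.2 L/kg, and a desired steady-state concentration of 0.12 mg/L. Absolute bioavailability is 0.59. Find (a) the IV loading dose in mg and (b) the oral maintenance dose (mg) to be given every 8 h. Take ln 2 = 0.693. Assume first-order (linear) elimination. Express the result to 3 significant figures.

(a) 6.62 mg; (b) 0.910 mg

Vd(total) = 46 kg × 1.2 L/kg = 55.20 L
LD = Vd × C = 55.20 × 0.12 = 6.624 mg
CL = 0.693 × Vd / t½ = 0.693 × 55.20 / 68.4 = 0.5593 L/h
D = CL × Css × τ / F = 0.5593 × 0.12 × 8 / 0.59 = 0.9100 mg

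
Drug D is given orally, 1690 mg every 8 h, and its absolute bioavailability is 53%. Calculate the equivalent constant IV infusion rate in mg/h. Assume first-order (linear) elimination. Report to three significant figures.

Equivalent systemic input: infusion rate = F·D/τ.
Rate = 0.53 × 1690 / 8 = 112.0 mg/h

112 mg/h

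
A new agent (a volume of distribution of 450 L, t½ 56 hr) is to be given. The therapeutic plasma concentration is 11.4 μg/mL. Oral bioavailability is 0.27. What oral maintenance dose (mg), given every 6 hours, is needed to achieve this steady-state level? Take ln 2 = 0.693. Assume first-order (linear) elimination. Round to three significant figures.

CL = ln 2 · Vd / t½ = 0.693 × 450.0 / 56 = 5.569 L/h
D = CL × Css × τ / F = 5.569 × 11.4 × 6 / 0.27 = 1411 mg

1410 mg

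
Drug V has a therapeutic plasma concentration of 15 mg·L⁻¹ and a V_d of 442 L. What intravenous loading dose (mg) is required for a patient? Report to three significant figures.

6630 mg

The loading dose fills Vd to the target concentration.
LD = Vd × C = 442.0 × 15.00 = 6630 mg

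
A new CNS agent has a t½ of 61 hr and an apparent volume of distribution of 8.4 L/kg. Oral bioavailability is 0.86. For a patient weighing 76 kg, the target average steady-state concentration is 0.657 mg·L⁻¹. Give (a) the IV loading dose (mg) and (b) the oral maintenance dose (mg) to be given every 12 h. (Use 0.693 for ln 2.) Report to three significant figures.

(a) 419 mg; (b) 66.5 mg

Total Vd = 8.4 × 76 = 638.4 L
LD = Vd × C = 638.4 × 0.657 = 419.4 mg
CL = 0.693 × Vd / t½ = 0.693 × 638.4 / 61 = 7.253 L/h
D = CL × Css × τ / F = 7.253 × 0.657 × 12 / 0.86 = 66.49 mg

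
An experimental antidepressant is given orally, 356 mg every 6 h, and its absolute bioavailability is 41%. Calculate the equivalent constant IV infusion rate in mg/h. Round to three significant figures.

24.3 mg/h

Equivalent systemic input: infusion rate = F·D/τ.
Rate = 0.41 × 356 / 6 = 24.33 mg/h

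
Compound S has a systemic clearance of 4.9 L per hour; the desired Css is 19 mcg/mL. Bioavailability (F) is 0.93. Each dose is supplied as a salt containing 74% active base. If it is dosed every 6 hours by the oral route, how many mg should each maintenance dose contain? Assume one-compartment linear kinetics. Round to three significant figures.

812 mg

D = CL × Css × τ / F / S = 4.900 × 19 × 6 / 0.93 / 0.74 = 811.7 mg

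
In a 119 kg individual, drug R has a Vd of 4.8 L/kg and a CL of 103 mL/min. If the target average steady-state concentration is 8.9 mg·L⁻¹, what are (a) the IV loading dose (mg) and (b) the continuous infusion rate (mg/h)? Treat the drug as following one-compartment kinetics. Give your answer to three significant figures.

(a) 5080 mg; (b) 55.0 mg/h

Vd = 4.8 L/kg × 119 kg = 571.2 L
Loading: fill Vd to C_target → 571.2 L × 8.9 mg/L = 5084 mg
CL = 103 mL/min = 103 × 0.06 = 6.180 L/h
Maintenance infusion rate = CL × Css = 6.180 × 8.9 = 55.00 mg/h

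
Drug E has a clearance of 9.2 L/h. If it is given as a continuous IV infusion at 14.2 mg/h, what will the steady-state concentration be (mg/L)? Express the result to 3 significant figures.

Css = rate / CL = 14.2 / 9.200 = 1.543 mg/L

1.54 mg/L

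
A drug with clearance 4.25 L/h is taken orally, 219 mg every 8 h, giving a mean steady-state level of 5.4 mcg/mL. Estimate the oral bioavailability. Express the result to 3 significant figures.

F·D/τ = CL·Css at steady state → F = CL·Css·τ / D.
F = 4.25 × 5.4 × 8 / 219 = 0.838

0.838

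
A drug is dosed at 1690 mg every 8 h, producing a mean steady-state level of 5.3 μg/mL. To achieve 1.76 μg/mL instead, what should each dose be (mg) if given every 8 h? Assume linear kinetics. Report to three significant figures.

561 mg

With linear kinetics, Css is proportional to dose rate (D/τ) at fixed clearance.
D₂ = D₁ × (Css,target / Css,current) = 1690 × 1.76/5.3 = 561.2 mg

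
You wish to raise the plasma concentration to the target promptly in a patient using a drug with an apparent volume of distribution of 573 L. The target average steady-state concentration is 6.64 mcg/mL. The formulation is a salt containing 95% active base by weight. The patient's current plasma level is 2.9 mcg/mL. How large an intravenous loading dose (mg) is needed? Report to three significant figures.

The loading dose fills Vd to the target concentration.
Concentration deficit ΔC = 6.64 − 2.9 = 3.740 mg/L
LD = Vd × ΔC / S = 573.0 × 3.740 / 0.95 = 2256 mg

2260 mg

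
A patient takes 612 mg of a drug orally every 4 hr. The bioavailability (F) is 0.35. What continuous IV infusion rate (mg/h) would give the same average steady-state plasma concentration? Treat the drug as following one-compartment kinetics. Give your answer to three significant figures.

Equivalent systemic input: infusion rate = F·D/τ.
Rate = 0.35 × 612 / 4 = 53.55 mg/h

53.6 mg/h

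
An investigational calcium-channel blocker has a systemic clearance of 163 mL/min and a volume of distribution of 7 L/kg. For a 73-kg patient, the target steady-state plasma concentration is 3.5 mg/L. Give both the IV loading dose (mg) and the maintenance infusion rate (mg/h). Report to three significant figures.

(a) 1790 mg; (b) 34.2 mg/h

Total Vd = 7 × 73 = 511.0 L
LD = Vd · C_target = 511.0 × 3.5 = 1789 mg
Convert clearance: 163 mL/min × 60 min/h ÷ 1000 mL/L = 9.780 L/h
Maintenance infusion rate = CL × Css = 9.780 × 3.5 = 34.23 mg/h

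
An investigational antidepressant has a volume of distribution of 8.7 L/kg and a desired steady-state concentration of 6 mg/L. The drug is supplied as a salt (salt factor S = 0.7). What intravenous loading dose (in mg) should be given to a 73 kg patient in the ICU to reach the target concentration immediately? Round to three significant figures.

5440 mg

Total Vd = 8.7 × 73 = 635.1 L
The loading dose fills Vd to the target concentration.
LD = Vd × C / S = 635.1 × 6.000 / 0.7 = 5444 mg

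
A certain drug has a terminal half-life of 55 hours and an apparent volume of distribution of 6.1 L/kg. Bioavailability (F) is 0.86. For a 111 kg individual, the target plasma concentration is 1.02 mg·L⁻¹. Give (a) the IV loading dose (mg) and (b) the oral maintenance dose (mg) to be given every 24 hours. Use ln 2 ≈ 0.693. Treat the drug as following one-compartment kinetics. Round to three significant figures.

Vd(total) = 111 kg × 6.1 L/kg = 677.1 L
LD = Vd × C = 677.1 × 1.02 = 690.6 mg
CL = 0.693 × Vd / t½ = 0.693 × 677.1 / 55 = 8.531 L/h
D = CL × Css × τ / F = 8.531 × 1.02 × 24 / 0.86 = 242.8 mg

(a) 691 mg; (b) 243 mg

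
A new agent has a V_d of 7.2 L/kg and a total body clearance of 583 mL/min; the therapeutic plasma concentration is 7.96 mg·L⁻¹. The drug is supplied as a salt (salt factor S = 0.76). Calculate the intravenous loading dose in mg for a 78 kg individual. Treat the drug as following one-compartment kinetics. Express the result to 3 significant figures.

5880 mg

Vd(total) = 78 kg × 7.2 L/kg = 561.6 L
LD = Vd × C / S = 561.6 × 7.960 / 0.76 = 5882 mg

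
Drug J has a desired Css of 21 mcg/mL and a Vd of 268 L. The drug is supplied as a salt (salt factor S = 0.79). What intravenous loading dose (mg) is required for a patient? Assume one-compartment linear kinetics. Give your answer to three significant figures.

7120 mg

The loading dose fills Vd to the target concentration.
LD = Vd × C / S = 268.0 × 21.00 / 0.79 = 7124 mg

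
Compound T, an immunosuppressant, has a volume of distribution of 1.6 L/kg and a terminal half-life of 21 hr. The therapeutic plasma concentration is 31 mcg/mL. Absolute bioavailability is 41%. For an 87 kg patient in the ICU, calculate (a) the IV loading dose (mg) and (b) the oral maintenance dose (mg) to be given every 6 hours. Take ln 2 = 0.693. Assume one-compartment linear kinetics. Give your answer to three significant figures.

Total Vd = 1.6 × 87 = 139.2 L
LD = Vd × C = 139.2 × 31 = 4315 mg
CL = 0.693 × Vd / t½ = 0.693 × 139.2 / 21 = 4.594 L/h
D = CL × Css × τ / F = 4.594 × 31 × 6 / 0.41 = 2084 mg

(a) 4320 mg; (b) 2080 mg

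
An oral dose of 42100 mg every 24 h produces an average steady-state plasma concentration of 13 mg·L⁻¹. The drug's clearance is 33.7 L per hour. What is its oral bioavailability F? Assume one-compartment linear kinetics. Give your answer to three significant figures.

F·D/τ = CL·Css at steady state → F = CL·Css·τ / D.
F = 33.7 × 13 × 24 / 42100 = 0.250

0.250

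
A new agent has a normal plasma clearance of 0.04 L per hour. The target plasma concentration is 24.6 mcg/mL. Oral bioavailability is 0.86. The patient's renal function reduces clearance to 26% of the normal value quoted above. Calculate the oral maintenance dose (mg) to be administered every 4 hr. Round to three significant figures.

1.19 mg

Patient clearance = 0.26 × 0.04000 = 0.01040 L/h
D = CL × Css × τ / F = 0.01040 × 24.6 × 4 / 0.86 = 1.190 mg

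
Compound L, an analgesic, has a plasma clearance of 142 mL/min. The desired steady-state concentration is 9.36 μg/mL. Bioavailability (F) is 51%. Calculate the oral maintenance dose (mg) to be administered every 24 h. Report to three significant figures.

3750 mg

Convert clearance: 142 mL/min × 60 min/h ÷ 1000 mL/L = 8.520 L/h
D = CL × Css × τ / F = 8.520 × 9.36 × 24 / 0.51 = 3753 mg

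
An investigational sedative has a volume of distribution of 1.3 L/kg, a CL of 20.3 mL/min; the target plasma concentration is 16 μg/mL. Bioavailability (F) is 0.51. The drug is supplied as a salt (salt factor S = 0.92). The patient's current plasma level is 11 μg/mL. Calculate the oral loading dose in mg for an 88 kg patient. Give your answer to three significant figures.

Vd = 1.3 L/kg × 88 kg = 114.4 L
Concentration deficit ΔC = 16 − 11 = 5.000 mg/L
LD = Vd × ΔC / F / S = 114.4 × 5.000 / 0.51 / 0.92 = 1219 mg

1220 mg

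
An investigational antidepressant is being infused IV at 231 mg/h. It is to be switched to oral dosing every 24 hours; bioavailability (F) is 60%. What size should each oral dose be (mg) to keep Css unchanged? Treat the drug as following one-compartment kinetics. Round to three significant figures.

9240 mg

To maintain the same Css, the systemic dosing rate must be unchanged: F·D/τ = infusion rate.
D = rate × τ / F = 231 × 24 / 0.6 = 9240 mg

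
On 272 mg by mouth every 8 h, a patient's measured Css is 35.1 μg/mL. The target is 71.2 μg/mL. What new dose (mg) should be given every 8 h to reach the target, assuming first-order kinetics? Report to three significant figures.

552 mg

With linear kinetics, Css is proportional to dose rate (D/τ) at fixed clearance.
D₂ = D₁ × (Css,target / Css,current) = 272 × 71.2/35.1 = 551.7 mg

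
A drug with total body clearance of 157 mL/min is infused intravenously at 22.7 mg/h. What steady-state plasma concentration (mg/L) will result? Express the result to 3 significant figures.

Convert clearance: 157 mL/min × 60 min/h ÷ 1000 mL/L = 9.420 L/h
Css = rate / CL = 22.7 / 9.420 = 2.410 mg/L

2.41 mg/L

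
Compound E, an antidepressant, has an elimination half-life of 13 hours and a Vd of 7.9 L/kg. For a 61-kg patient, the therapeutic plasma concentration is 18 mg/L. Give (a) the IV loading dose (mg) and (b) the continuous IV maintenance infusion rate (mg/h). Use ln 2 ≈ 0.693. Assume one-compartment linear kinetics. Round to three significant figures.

Vd = 7.9 L/kg × 61 kg = 481.9 L
LD = Vd × C = 481.9 × 18 = 8674 mg
CL = 0.693 × Vd / t½ = 0.693 × 481.9 / 13 = 25.69 L/h
Infusion rate = CL × Css = 25.69 × 18 = 462.4 mg/h

(a) 8670 mg; (b) 462 mg/h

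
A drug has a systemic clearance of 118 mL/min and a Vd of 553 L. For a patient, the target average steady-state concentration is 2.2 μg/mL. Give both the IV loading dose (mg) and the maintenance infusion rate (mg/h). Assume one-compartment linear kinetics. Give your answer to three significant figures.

(a) 1220 mg; (b) 15.6 mg/h

Loading: fill Vd to C_target → 553.0 L × 2.2 mg/L = 1217 mg
CL = 118 mL/min = 118 × 0.06 = 7.080 L/h
Maintenance: replace elimination → rate = CL × Css = 7.080 × 2.2 = 15.58 mg/h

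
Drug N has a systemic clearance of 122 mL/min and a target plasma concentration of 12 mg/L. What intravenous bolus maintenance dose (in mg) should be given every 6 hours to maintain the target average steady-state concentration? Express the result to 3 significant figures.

CL = 122 mL/min × 60/1000 = 7.320 L/h
D = CL × Css × τ = 7.320 × 12 × 6 = 527.0 mg

527 mg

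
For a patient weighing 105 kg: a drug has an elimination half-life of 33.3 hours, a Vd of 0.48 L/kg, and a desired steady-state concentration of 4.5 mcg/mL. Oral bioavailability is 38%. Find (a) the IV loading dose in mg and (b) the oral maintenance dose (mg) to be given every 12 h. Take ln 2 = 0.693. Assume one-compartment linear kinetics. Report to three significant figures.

(a) 227 mg; (b) 149 mg

Vd(total) = 105 kg × 0.48 L/kg = 50.40 L
LD = Vd × C = 50.40 × 4.5 = 226.8 mg
CL = 0.693 × Vd / t½ = 0.693 × 50.40 / 33.3 = 1.049 L/h
D = CL × Css × τ / F = 1.049 × 4.5 × 12 / 0.38 = 149.1 mg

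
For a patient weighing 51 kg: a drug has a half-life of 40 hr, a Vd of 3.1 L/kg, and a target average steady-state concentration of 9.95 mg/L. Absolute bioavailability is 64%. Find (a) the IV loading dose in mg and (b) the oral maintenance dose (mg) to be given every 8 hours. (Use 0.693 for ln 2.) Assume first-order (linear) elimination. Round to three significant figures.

Vd(total) = 51 kg × 3.1 L/kg = 158.1 L
LD = Vd × C = 158.1 × 9.95 = 1573 mg
CL = 0.693 × Vd / t½ = 0.693 × 158.1 / 40 = 2.739 L/h
D = CL × Css × τ / F = 2.739 × 9.95 × 8 / 0.64 = 340.7 mg

(a) 1570 mg; (b) 341 mg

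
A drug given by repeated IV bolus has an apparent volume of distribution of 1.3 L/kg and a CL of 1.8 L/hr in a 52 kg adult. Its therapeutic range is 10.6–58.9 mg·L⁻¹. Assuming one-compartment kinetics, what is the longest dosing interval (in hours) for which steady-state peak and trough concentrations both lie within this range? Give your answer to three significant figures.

Total Vd = 1.3 × 52 = 67.60 L
k = CL / Vd = 1.800 / 67.60 = 0.02663 h⁻¹
Between IV bolus doses, concentration decays as C = C₀·e^(−kτ), so C_peak/C_trough = e^(kτ).
τ_max = ln(C_peak/C_trough) / k = ln(58.9/10.6) / 0.02663 = 1.715 / 0.02663 = 64.40 h

64.4 h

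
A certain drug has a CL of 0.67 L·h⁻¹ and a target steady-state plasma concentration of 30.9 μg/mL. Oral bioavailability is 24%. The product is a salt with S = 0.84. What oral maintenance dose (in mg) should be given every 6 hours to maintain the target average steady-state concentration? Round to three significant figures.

D = CL × Css × τ / F / S = 0.6700 × 30.9 × 6 / 0.24 / 0.84 = 616.2 mg

616 mg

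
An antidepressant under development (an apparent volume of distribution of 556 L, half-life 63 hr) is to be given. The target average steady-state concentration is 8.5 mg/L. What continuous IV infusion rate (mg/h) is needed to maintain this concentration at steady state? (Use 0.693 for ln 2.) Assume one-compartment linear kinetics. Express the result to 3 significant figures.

52.0 mg/h

CL = ln 2 · Vd / t½ = 0.693 × 556.0 / 63 = 6.116 L/h
Infusion rate = CL × Css = 6.116 × 8.5 = 51.99 mg/h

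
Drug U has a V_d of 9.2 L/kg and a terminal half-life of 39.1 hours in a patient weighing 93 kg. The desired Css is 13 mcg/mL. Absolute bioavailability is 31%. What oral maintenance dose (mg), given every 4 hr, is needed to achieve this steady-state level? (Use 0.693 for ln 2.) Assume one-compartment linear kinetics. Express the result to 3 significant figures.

Vd(total) = 93 kg × 9.2 L/kg = 855.6 L
CL = ln 2 · Vd / t½ = 0.693 × 855.6 / 39.1 = 15.16 L/h
D = CL × Css × τ / F = 15.16 × 13 × 4 / 0.31 = 2543 mg

2540 mg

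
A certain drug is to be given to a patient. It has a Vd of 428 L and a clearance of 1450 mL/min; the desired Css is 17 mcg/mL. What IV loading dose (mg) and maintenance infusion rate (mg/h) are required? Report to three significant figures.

(a) 7280 mg; (b) 1480 mg/h

Loading: fill Vd to C_target → 428.0 L × 17 mg/L = 7276 mg
CL = 1450 mL/min = 1450 × 0.06 = 87.00 L/h
Infusion rate = 87.00 L/h × 17 mg/L = 1479 mg/h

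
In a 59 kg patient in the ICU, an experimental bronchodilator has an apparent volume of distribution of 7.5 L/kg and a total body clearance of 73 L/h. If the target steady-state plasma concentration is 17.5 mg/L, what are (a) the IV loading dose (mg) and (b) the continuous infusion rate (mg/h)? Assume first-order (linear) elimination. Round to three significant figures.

Vd(total) = 59 kg × 7.5 L/kg = 442.5 L
LD = Vd · C_target = 442.5 × 17.5 = 7744 mg
Maintenance: replace elimination → rate = CL × Css = 73.00 × 17.5 = 1278 mg/h

(a) 7740 mg; (b) 1280 mg/h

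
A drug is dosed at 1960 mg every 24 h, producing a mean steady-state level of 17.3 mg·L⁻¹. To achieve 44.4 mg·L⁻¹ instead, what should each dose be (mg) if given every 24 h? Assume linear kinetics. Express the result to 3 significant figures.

5030 mg

With linear kinetics, Css is proportional to dose rate (D/τ) at fixed clearance.
D₂ = D₁ × (Css,target / Css,current) = 1960 × 44.4/17.3 = 5030 mg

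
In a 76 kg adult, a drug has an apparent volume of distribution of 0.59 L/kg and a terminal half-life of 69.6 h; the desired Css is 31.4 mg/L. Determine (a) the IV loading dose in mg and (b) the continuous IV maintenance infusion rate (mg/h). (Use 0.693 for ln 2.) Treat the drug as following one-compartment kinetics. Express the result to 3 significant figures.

Vd = 0.59 L/kg × 76 kg = 44.84 L
LD = Vd × C = 44.84 × 31.4 = 1408 mg
CL = 0.693 × Vd / t½ = 0.693 × 44.84 / 69.6 = 0.4465 L/h
Infusion rate = CL × Css = 0.4465 × 31.4 = 14.02 mg/h

(a) 1410 mg; (b) 14.0 mg/h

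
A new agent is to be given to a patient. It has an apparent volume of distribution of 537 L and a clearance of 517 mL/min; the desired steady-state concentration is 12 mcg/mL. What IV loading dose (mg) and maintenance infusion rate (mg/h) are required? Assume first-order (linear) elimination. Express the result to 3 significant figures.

(a) 6440 mg; (b) 372 mg/h

LD = Vd · C_target = 537.0 × 12 = 6444 mg
Convert clearance: 517 mL/min × 60 min/h ÷ 1000 mL/L = 31.02 L/h
Infusion rate = 31.02 L/h × 12 mg/L = 372.2 mg/h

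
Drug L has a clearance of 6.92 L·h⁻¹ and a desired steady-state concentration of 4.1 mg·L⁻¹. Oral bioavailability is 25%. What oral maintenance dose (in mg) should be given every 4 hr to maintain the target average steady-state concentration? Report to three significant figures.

454 mg

D = CL × Css × τ / F = 6.920 × 4.1 × 4 / 0.25 = 454.0 mg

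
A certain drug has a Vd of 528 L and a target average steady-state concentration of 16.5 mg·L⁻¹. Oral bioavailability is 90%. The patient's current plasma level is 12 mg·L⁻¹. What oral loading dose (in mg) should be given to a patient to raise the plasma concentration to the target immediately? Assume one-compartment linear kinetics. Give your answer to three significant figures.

2640 mg

Concentration deficit ΔC = 16.5 − 12 = 4.500 mg/L
LD = Vd × ΔC / F = 528.0 × 4.500 / 0.9 = 2640 mg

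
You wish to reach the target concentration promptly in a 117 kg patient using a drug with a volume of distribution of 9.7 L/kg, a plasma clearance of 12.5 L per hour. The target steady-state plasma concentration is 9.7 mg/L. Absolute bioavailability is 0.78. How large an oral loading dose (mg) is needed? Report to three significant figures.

Total Vd = 9.7 × 117 = 1135 L
LD = Vd × C / F = 1135 × 9.700 / 0.78 = 14110 mg

14100 mg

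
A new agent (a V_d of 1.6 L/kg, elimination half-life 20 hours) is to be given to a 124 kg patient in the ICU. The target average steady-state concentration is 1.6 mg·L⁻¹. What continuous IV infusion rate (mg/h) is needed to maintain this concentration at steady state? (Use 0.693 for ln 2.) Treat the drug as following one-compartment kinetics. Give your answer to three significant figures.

11.0 mg/h

Total Vd = 1.6 × 124 = 198.4 L
k = 0.693/20 = 0.03465 h⁻¹, so CL = k·Vd = 0.03465 × 198.4 = 6.875 L/h
Infusion rate = CL × Css = 6.875 × 1.6 = 11.00 mg/h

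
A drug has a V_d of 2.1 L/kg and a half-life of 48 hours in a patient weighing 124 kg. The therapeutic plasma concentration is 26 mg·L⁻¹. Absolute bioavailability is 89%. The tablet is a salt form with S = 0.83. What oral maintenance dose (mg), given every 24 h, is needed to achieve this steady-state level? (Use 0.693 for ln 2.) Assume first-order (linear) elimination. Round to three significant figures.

3180 mg

Vd(total) = 124 kg × 2.1 L/kg = 260.4 L
CL = 0.693 × Vd / t½ = 0.693 × 260.4 / 48 = 3.760 L/h
D = CL × Css × τ / F / S = 3.760 × 26 × 24 / 0.89 / 0.83 = 3176 mg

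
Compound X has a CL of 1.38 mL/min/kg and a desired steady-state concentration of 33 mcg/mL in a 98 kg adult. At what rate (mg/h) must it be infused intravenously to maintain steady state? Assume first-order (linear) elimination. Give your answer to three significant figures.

268 mg/h

CL = 1.38 mL/min/kg × 98 kg = 135.2 mL/min = 135.2 × 60/1000 = 8.112 L/h
At steady state, infusion rate equals elimination rate: rate in = CL × Css.
Rate = CL × Css = 8.112 × 33 = 267.7 mg/h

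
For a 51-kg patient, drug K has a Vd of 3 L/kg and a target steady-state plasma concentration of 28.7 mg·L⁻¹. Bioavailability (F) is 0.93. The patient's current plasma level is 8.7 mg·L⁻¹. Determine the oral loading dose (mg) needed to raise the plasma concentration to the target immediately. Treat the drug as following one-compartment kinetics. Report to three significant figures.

Vd = 3 L/kg × 51 kg = 153.0 L
Concentration deficit ΔC = 28.7 − 8.7 = 20.00 mg/L
LD = Vd × ΔC / F = 153.0 × 20.00 / 0.93 = 3290 mg

3290 mg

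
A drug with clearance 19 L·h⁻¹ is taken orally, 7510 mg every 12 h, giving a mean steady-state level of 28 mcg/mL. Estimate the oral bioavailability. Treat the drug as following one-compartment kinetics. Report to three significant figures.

0.850

F·D/τ = CL·Css at steady state → F = CL·Css·τ / D.
F = 19 × 28 × 12 / 7510 = 0.850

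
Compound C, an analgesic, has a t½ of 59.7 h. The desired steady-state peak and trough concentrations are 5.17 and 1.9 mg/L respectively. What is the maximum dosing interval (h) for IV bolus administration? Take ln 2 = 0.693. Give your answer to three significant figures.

86.2 h

k = 0.693 / t½ = 0.693 / 59.7 = 0.01161 h⁻¹
Between IV bolus doses, concentration decays as C = C₀·e^(−kτ), so C_peak/C_trough = e^(kτ).
τ_max = ln(C_peak/C_trough) / k = ln(5.17/1.9) / 0.01161 = 1.001 / 0.01161 = 86.22 h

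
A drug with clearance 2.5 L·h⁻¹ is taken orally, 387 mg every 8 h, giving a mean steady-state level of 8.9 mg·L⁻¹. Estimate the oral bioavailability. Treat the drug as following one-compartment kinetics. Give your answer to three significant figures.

F·D/τ = CL·Css at steady state → F = CL·Css·τ / D.
F = 2.5 × 8.9 × 8 / 387 = 0.460

0.460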